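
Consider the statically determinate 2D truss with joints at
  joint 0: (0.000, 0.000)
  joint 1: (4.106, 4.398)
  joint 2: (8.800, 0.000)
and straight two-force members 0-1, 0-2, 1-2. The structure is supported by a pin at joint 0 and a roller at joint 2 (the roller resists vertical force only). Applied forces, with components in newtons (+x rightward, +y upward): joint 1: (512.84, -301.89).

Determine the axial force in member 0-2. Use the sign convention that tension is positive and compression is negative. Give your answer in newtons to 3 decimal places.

N=3 nodes, M=3 members, R=3 reactions → 2N=6, M+R=6
member 0 (0-1): L=6.0168, (cx,cy)=(0.6824,0.7310)
member 1 (0-2): L=8.8000, (cx,cy)=(1.0000,0.0000)
member 2 (1-2): L=6.4324, (cx,cy)=(0.7297,-0.6837)
solve A·x = −loads:
  F[0-1] = +130.3397 N (tension)
  F[0-2] = +423.8929 N (tension)
  F[1-2] = -580.8815 N (compression)
  Rx@0 = -512.8400 N
  Ry@0 = -95.2726 N
  Ry@2 = +397.1626 N

423.893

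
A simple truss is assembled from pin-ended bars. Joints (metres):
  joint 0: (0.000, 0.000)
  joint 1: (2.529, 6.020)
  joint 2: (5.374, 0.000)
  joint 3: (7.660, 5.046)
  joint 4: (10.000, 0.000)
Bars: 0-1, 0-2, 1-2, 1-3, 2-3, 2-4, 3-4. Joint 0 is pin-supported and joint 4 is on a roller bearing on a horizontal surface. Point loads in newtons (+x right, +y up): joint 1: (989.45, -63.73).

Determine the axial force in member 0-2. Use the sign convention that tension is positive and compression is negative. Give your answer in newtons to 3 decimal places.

N=5 nodes, M=7 members, R=3 reactions → 2N=10, M+R=10
member 0 (0-1): L=6.5296, (cx,cy)=(0.3873,0.9219)
member 1 (0-2): L=5.3740, (cx,cy)=(1.0000,0.0000)
member 2 (1-2): L=6.6584, (cx,cy)=(0.4273,-0.9041)
member 3 (1-3): L=5.2226, (cx,cy)=(0.9825,-0.1865)
member 4 (2-3): L=5.5397, (cx,cy)=(0.4127,0.9109)
member 5 (2-4): L=4.6260, (cx,cy)=(1.0000,0.0000)
member 6 (3-4): L=5.5622, (cx,cy)=(0.4207,-0.9072)
solve A·x = −loads:
  F[0-1] = +594.4321 N (tension)
  F[0-2] = +759.2202 N (tension)
  F[1-2] = -568.2138 N (compression)
  F[1-3] = -525.6565 N (compression)
  F[2-3] = +563.9935 N (tension)
  F[2-4] = +283.6966 N (tension)
  F[3-4] = -674.3454 N (compression)
  Rx@0 = -989.4500 N
  Ry@0 = -548.0362 N
  Ry@4 = +611.7662 N

759.220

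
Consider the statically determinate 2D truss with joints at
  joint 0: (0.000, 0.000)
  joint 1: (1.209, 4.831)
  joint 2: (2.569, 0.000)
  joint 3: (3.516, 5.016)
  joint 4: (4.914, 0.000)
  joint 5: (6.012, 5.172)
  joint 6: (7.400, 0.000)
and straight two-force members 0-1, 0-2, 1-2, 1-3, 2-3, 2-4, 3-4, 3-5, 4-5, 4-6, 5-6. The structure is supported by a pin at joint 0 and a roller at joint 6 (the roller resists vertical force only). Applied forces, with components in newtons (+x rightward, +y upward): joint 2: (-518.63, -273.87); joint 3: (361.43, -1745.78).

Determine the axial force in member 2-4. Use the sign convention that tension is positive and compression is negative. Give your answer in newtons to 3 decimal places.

N=7 nodes, M=11 members, R=3 reactions → 2N=14, M+R=14
member 0 (0-1): L=4.9800, (cx,cy)=(0.2428,0.9701)
member 1 (0-2): L=2.5690, (cx,cy)=(1.0000,0.0000)
member 2 (1-2): L=5.0188, (cx,cy)=(0.2710,-0.9626)
member 3 (1-3): L=2.3144, (cx,cy)=(0.9968,0.0799)
member 4 (2-3): L=5.1046, (cx,cy)=(0.1855,0.9826)
member 5 (2-4): L=2.3450, (cx,cy)=(1.0000,0.0000)
member 6 (3-4): L=5.2072, (cx,cy)=(0.2685,-0.9633)
member 7 (3-5): L=2.5009, (cx,cy)=(0.9981,0.0624)
member 8 (4-5): L=5.2873, (cx,cy)=(0.2077,0.9782)
member 9 (4-6): L=2.4860, (cx,cy)=(1.0000,0.0000)
member 10 (5-6): L=5.3550, (cx,cy)=(0.2592,-0.9658)
solve A·x = −loads:
  F[0-1] = -876.3168 N (compression)
  F[0-2] = +55.5450 N (tension)
  F[1-2] = +846.3149 N (tension)
  F[1-3] = -443.5004 N (compression)
  F[2-3] = -550.3329 N (compression)
  F[2-4] = +905.6082 N (tension)
  F[3-4] = -1251.0892 N (compression)
  F[3-5] = -570.8328 N (compression)
  F[4-5] = +1232.0161 N (tension)
  F[4-6] = +313.8699 N (tension)
  F[5-6] = -1210.9338 N (compression)
  Rx@0 = +157.2000 N
  Ry@0 = +850.1004 N
  Ry@6 = +1169.5496 N

905.608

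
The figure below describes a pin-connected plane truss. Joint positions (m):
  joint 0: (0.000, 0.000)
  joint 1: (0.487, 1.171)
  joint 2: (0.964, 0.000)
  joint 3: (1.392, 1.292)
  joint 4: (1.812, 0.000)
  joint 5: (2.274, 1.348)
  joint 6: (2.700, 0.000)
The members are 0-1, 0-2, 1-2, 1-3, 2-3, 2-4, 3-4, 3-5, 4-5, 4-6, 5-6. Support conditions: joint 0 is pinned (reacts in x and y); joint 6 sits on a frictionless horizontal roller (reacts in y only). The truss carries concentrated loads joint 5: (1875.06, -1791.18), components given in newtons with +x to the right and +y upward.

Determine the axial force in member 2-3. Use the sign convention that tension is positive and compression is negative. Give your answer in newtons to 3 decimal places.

N=7 nodes, M=11 members, R=3 reactions → 2N=14, M+R=14
member 0 (0-1): L=1.2682, (cx,cy)=(0.3840,0.9233)
member 1 (0-2): L=0.9640, (cx,cy)=(1.0000,0.0000)
member 2 (1-2): L=1.2644, (cx,cy)=(0.3772,-0.9261)
member 3 (1-3): L=0.9131, (cx,cy)=(0.9912,0.1325)
member 4 (2-3): L=1.3610, (cx,cy)=(0.3145,0.9493)
member 5 (2-4): L=0.8480, (cx,cy)=(1.0000,0.0000)
member 6 (3-4): L=1.3586, (cx,cy)=(0.3092,-0.9510)
member 7 (3-5): L=0.8838, (cx,cy)=(0.9980,0.0634)
member 8 (4-5): L=1.4250, (cx,cy)=(0.3242,0.9460)
member 9 (4-6): L=0.8880, (cx,cy)=(1.0000,0.0000)
member 10 (5-6): L=1.4137, (cx,cy)=(0.3013,-0.9535)
solve A·x = −loads:
  F[0-1] = +707.7971 N (tension)
  F[0-2] = +1603.2663 N (tension)
  F[1-2] = -632.0133 N (compression)
  F[1-3] = +514.7587 N (tension)
  F[2-3] = +616.5958 N (tension)
  F[2-4] = +1170.9443 N (tension)
  F[3-4] = -627.2420 N (compression)
  F[3-5] = +899.8375 N (tension)
  F[4-5] = +630.5769 N (tension)
  F[4-6] = +772.5872 N (tension)
  F[5-6] = -2563.8859 N (compression)
  Rx@0 = -1875.0600 N
  Ry@0 = -653.5327 N
  Ry@6 = +2444.7127 N

616.596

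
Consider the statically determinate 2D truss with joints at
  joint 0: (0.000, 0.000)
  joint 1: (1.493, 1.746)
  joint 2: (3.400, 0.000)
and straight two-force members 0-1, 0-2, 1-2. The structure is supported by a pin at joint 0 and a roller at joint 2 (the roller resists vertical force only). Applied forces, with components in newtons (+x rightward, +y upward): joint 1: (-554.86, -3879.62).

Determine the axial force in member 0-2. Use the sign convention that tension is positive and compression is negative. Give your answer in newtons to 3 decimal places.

1549.490

N=3 nodes, M=3 members, R=3 reactions → 2N=6, M+R=6
member 0 (0-1): L=2.2973, (cx,cy)=(0.6499,0.7600)
member 1 (0-2): L=3.4000, (cx,cy)=(1.0000,0.0000)
member 2 (1-2): L=2.5856, (cx,cy)=(0.7376,-0.6753)
solve A·x = −loads:
  F[0-1] = -3237.9853 N (compression)
  F[0-2] = +1549.4896 N (tension)
  F[1-2] = -2100.8451 N (compression)
  Rx@0 = +554.8600 N
  Ry@0 = +2460.9473 N
  Ry@2 = +1418.6727 N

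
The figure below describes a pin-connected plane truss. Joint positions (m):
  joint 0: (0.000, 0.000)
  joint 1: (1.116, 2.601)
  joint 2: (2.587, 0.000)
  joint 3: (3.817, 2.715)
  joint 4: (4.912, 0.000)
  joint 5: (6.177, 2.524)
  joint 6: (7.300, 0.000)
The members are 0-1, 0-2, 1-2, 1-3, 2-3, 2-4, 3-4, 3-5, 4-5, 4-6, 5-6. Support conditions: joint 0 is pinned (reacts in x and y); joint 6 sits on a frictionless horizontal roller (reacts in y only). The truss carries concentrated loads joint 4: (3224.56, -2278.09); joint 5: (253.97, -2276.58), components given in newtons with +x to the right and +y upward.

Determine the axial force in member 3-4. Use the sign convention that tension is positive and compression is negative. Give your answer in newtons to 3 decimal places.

1250.945

N=7 nodes, M=11 members, R=3 reactions → 2N=14, M+R=14
member 0 (0-1): L=2.8303, (cx,cy)=(0.3943,0.9190)
member 1 (0-2): L=2.5870, (cx,cy)=(1.0000,0.0000)
member 2 (1-2): L=2.9882, (cx,cy)=(0.4923,-0.8704)
member 3 (1-3): L=2.7034, (cx,cy)=(0.9991,0.0422)
member 4 (2-3): L=2.9806, (cx,cy)=(0.4127,0.9109)
member 5 (2-4): L=2.3250, (cx,cy)=(1.0000,0.0000)
member 6 (3-4): L=2.9275, (cx,cy)=(0.3740,-0.9274)
member 7 (3-5): L=2.3677, (cx,cy)=(0.9967,-0.0807)
member 8 (4-5): L=2.8233, (cx,cy)=(0.4481,0.8940)
member 9 (4-6): L=2.3880, (cx,cy)=(1.0000,0.0000)
member 10 (5-6): L=2.7626, (cx,cy)=(0.4065,-0.9136)
solve A·x = −loads:
  F[0-1] = -1096.4590 N (compression)
  F[0-2] = +3910.8671 N (tension)
  F[1-2] = +1110.1433 N (tension)
  F[1-3] = -979.7074 N (compression)
  F[2-3] = -1060.8511 N (compression)
  F[2-4] = +4895.1423 N (tension)
  F[3-4] = +1250.9449 N (tension)
  F[3-5] = -1890.6767 N (compression)
  F[4-5] = +1250.4983 N (tension)
  F[4-6] = +1578.1823 N (tension)
  F[5-6] = -3882.2921 N (compression)
  Rx@0 = -3478.5300 N
  Ry@0 = +1007.6244 N
  Ry@6 = +3547.0456 N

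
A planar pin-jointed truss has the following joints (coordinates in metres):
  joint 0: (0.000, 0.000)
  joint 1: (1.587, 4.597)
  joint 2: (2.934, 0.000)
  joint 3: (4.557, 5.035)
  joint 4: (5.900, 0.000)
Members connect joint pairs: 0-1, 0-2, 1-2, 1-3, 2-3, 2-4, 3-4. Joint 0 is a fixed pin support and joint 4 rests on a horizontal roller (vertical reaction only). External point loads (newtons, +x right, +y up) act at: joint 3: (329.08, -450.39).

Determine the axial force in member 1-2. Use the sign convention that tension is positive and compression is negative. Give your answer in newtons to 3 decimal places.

-169.045

N=5 nodes, M=7 members, R=3 reactions → 2N=10, M+R=10
member 0 (0-1): L=4.8632, (cx,cy)=(0.3263,0.9453)
member 1 (0-2): L=2.9340, (cx,cy)=(1.0000,0.0000)
member 2 (1-2): L=4.7903, (cx,cy)=(0.2812,-0.9597)
member 3 (1-3): L=3.0021, (cx,cy)=(0.9893,0.1459)
member 4 (2-3): L=5.2901, (cx,cy)=(0.3068,0.9518)
member 5 (2-4): L=2.9660, (cx,cy)=(1.0000,0.0000)
member 6 (3-4): L=5.2110, (cx,cy)=(0.2577,-0.9662)
solve A·x = −loads:
  F[0-1] = +188.6392 N (tension)
  F[0-2] = +267.5220 N (tension)
  F[1-2] = -169.0450 N (compression)
  F[1-3] = +110.2724 N (tension)
  F[2-3] = +170.4439 N (tension)
  F[2-4] = +167.6956 N (tension)
  F[3-4] = -650.6833 N (compression)
  Rx@0 = -329.0800 N
  Ry@0 = -178.3125 N
  Ry@4 = +628.7025 N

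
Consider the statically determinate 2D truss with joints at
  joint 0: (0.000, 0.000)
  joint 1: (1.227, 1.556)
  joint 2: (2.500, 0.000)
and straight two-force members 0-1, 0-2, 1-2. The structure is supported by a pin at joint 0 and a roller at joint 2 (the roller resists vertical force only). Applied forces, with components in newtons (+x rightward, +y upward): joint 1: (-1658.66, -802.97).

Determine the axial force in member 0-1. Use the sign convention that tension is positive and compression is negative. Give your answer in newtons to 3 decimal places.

-1835.411

N=3 nodes, M=3 members, R=3 reactions → 2N=6, M+R=6
member 0 (0-1): L=1.9816, (cx,cy)=(0.6192,0.7852)
member 1 (0-2): L=2.5000, (cx,cy)=(1.0000,0.0000)
member 2 (1-2): L=2.0104, (cx,cy)=(0.6332,-0.7740)
solve A·x = −loads:
  F[0-1] = -1835.4109 N (compression)
  F[0-2] = -522.1691 N (compression)
  F[1-2] = +824.6373 N (tension)
  Rx@0 = +1658.6600 N
  Ry@0 = +1441.2223 N
  Ry@2 = -638.2523 N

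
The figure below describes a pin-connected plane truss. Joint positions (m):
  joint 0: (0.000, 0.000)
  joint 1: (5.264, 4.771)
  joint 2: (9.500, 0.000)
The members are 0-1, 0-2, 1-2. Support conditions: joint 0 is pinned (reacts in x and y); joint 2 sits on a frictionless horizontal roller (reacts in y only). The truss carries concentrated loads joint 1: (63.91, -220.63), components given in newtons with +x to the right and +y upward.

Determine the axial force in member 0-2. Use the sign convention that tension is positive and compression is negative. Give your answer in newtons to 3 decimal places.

137.041

N=3 nodes, M=3 members, R=3 reactions → 2N=6, M+R=6
member 0 (0-1): L=7.1044, (cx,cy)=(0.7410,0.6716)
member 1 (0-2): L=9.5000, (cx,cy)=(1.0000,0.0000)
member 2 (1-2): L=6.3801, (cx,cy)=(0.6639,-0.7478)
solve A·x = −loads:
  F[0-1] = -98.6981 N (compression)
  F[0-2] = +137.0405 N (tension)
  F[1-2] = -206.4063 N (compression)
  Rx@0 = -63.9100 N
  Ry@0 = +66.2815 N
  Ry@2 = +154.3485 N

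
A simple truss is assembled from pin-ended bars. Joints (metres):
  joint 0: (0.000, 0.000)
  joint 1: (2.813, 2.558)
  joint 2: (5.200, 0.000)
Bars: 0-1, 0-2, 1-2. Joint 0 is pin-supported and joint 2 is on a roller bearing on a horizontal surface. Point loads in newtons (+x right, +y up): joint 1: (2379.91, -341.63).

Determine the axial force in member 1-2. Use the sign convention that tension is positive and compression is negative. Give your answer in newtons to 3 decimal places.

N=3 nodes, M=3 members, R=3 reactions → 2N=6, M+R=6
member 0 (0-1): L=3.8021, (cx,cy)=(0.7398,0.6728)
member 1 (0-2): L=5.2000, (cx,cy)=(1.0000,0.0000)
member 2 (1-2): L=3.4987, (cx,cy)=(0.6822,-0.7311)
solve A·x = −loads:
  F[0-1] = +1507.0530 N (tension)
  F[0-2] = +1264.9246 N (tension)
  F[1-2] = -1854.0568 N (compression)
  Rx@0 = -2379.9100 N
  Ry@0 = -1013.9113 N
  Ry@2 = +1355.5413 N

-1854.057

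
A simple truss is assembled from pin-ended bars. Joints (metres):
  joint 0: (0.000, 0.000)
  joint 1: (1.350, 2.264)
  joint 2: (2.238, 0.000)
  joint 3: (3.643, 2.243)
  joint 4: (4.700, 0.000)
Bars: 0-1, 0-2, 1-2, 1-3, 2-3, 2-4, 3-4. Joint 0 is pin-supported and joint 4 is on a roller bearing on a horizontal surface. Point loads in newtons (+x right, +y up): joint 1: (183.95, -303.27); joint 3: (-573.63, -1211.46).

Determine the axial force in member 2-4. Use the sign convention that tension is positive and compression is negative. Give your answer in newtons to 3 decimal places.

N=5 nodes, M=7 members, R=3 reactions → 2N=10, M+R=10
member 0 (0-1): L=2.6359, (cx,cy)=(0.5122,0.8589)
member 1 (0-2): L=2.2380, (cx,cy)=(1.0000,0.0000)
member 2 (1-2): L=2.4319, (cx,cy)=(0.3651,-0.9310)
member 3 (1-3): L=2.2931, (cx,cy)=(1.0000,-0.0092)
member 4 (2-3): L=2.6467, (cx,cy)=(0.5308,0.8475)
member 5 (2-4): L=2.4620, (cx,cy)=(1.0000,0.0000)
member 6 (3-4): L=2.4796, (cx,cy)=(0.4263,-0.9046)
solve A·x = −loads:
  F[0-1] = -784.4455 N (compression)
  F[0-2] = +12.0743 N (tension)
  F[1-2] = +405.1832 N (tension)
  F[1-3] = -733.6850 N (compression)
  F[2-3] = -445.0979 N (compression)
  F[2-4] = +396.3035 N (tension)
  F[3-4] = -929.6732 N (compression)
  Rx@0 = +389.6800 N
  Ry@0 = +673.7568 N
  Ry@4 = +840.9732 N

396.303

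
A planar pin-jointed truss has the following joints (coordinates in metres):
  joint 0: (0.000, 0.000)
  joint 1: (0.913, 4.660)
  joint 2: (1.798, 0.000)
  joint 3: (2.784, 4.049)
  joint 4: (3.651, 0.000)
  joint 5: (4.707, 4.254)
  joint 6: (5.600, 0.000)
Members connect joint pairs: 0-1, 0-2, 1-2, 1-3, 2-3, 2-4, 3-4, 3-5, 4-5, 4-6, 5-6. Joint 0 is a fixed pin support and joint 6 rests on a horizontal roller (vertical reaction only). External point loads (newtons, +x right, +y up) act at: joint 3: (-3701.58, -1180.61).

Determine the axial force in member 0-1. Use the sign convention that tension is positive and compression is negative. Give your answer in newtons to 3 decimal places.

-3332.223

N=7 nodes, M=11 members, R=3 reactions → 2N=14, M+R=14
member 0 (0-1): L=4.7486, (cx,cy)=(0.1923,0.9813)
member 1 (0-2): L=1.7980, (cx,cy)=(1.0000,0.0000)
member 2 (1-2): L=4.7433, (cx,cy)=(0.1866,-0.9824)
member 3 (1-3): L=1.9682, (cx,cy)=(0.9506,-0.3104)
member 4 (2-3): L=4.1673, (cx,cy)=(0.2366,0.9716)
member 5 (2-4): L=1.8530, (cx,cy)=(1.0000,0.0000)
member 6 (3-4): L=4.1408, (cx,cy)=(0.2094,-0.9778)
member 7 (3-5): L=1.9339, (cx,cy)=(0.9944,0.1060)
member 8 (4-5): L=4.3831, (cx,cy)=(0.2409,0.9705)
member 9 (4-6): L=1.9490, (cx,cy)=(1.0000,0.0000)
member 10 (5-6): L=4.3467, (cx,cy)=(0.2054,-0.9787)
solve A·x = −loads:
  F[0-1] = -3332.2234 N (compression)
  F[0-2] = -3060.9023 N (compression)
  F[1-2] = +3775.6234 N (tension)
  F[1-3] = -1415.0389 N (compression)
  F[2-3] = -3817.7215 N (compression)
  F[2-4] = -1453.1664 N (compression)
  F[3-4] = +2244.0084 N (tension)
  F[3-5] = +988.8861 N (tension)
  F[4-5] = -2260.8648 N (compression)
  F[4-6] = -438.6160 N (compression)
  F[5-6] = +2134.9836 N (tension)
  Rx@0 = +3701.5800 N
  Ry@0 = +3270.0527 N
  Ry@6 = -2089.4427 N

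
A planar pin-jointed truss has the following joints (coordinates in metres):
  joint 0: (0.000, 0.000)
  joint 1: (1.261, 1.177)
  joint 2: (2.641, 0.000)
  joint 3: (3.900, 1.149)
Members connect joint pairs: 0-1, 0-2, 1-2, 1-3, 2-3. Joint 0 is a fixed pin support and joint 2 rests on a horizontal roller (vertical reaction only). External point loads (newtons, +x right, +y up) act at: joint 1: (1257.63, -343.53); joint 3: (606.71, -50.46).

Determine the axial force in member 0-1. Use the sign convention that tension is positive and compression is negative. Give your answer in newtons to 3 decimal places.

N=4 nodes, M=5 members, R=3 reactions → 2N=8, M+R=8
member 0 (0-1): L=1.7249, (cx,cy)=(0.7310,0.6823)
member 1 (0-2): L=2.6410, (cx,cy)=(1.0000,0.0000)
member 2 (1-2): L=1.8138, (cx,cy)=(0.7608,-0.6489)
member 3 (1-3): L=2.6391, (cx,cy)=(0.9999,-0.0106)
member 4 (2-3): L=1.7045, (cx,cy)=(0.7386,0.6741)
solve A·x = −loads:
  F[0-1] = +980.4340 N (tension)
  F[0-2] = +1147.6074 N (tension)
  F[1-2] = -1570.9935 N (compression)
  F[1-3] = +654.4298 N (tension)
  F[2-3] = -64.5552 N (compression)
  Rx@0 = -1864.3400 N
  Ry@0 = -668.9883 N
  Ry@2 = +1062.9783 N

980.434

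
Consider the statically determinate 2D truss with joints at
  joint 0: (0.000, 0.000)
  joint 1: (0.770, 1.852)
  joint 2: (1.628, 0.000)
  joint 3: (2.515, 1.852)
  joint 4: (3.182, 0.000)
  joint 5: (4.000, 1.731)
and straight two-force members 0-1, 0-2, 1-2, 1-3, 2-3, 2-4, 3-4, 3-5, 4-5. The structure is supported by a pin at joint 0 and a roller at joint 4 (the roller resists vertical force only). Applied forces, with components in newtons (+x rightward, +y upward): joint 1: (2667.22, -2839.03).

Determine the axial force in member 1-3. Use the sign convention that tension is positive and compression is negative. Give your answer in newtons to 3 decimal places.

-1879.058

N=6 nodes, M=9 members, R=3 reactions → 2N=12, M+R=12
member 0 (0-1): L=2.0057, (cx,cy)=(0.3839,0.9234)
member 1 (0-2): L=1.6280, (cx,cy)=(1.0000,0.0000)
member 2 (1-2): L=2.0411, (cx,cy)=(0.4204,-0.9074)
member 3 (1-3): L=1.7450, (cx,cy)=(1.0000,0.0000)
member 4 (2-3): L=2.0535, (cx,cy)=(0.4320,0.9019)
member 5 (2-4): L=1.5540, (cx,cy)=(1.0000,0.0000)
member 6 (3-4): L=1.9684, (cx,cy)=(0.3388,-0.9408)
member 7 (3-5): L=1.4899, (cx,cy)=(0.9967,-0.0812)
member 8 (4-5): L=1.9145, (cx,cy)=(0.4273,0.9041)
solve A·x = −loads:
  F[0-1] = -649.4007 N (compression)
  F[0-2] = +2916.5296 N (tension)
  F[1-2] = -2468.0404 N (compression)
  F[1-3] = -1879.0577 N (compression)
  F[2-3] = +2482.9848 N (tension)
  F[2-4] = +806.5196 N (tension)
  F[3-4] = -2380.1994 N (compression)
  F[3-5] = +0.0000 N (tension)
  F[4-5] = -0.0000 N (compression)
  Rx@0 = -2667.2200 N
  Ry@0 = +599.6383 N
  Ry@4 = +2239.3917 N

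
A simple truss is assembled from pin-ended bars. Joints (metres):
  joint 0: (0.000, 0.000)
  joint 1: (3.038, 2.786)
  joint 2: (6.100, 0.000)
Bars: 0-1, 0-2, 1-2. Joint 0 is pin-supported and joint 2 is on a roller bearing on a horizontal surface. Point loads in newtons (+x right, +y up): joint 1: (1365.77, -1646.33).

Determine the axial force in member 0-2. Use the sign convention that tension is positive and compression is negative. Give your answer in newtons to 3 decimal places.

N=3 nodes, M=3 members, R=3 reactions → 2N=6, M+R=6
member 0 (0-1): L=4.1220, (cx,cy)=(0.7370,0.6759)
member 1 (0-2): L=6.1000, (cx,cy)=(1.0000,0.0000)
member 2 (1-2): L=4.1398, (cx,cy)=(0.7397,-0.6730)
solve A·x = −loads:
  F[0-1] = -299.7986 N (compression)
  F[0-2] = +1586.7255 N (tension)
  F[1-2] = -2145.2214 N (compression)
  Rx@0 = -1365.7700 N
  Ry@0 = +202.6274 N
  Ry@2 = +1443.7026 N

1586.726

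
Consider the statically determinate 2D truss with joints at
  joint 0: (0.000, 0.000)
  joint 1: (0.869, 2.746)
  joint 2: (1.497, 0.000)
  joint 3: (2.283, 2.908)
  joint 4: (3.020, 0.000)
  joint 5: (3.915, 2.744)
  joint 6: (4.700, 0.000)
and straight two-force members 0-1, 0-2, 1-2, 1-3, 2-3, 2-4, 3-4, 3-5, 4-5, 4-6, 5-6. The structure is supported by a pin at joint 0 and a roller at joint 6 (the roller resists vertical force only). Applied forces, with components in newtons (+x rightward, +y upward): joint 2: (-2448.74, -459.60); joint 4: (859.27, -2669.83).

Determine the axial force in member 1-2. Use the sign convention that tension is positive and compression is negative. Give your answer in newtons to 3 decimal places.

1221.122

N=7 nodes, M=11 members, R=3 reactions → 2N=14, M+R=14
member 0 (0-1): L=2.8802, (cx,cy)=(0.3017,0.9534)
member 1 (0-2): L=1.4970, (cx,cy)=(1.0000,0.0000)
member 2 (1-2): L=2.8169, (cx,cy)=(0.2229,-0.9748)
member 3 (1-3): L=1.4232, (cx,cy)=(0.9935,0.1138)
member 4 (2-3): L=3.0124, (cx,cy)=(0.2609,0.9654)
member 5 (2-4): L=1.5230, (cx,cy)=(1.0000,0.0000)
member 6 (3-4): L=2.9999, (cx,cy)=(0.2457,-0.9694)
member 7 (3-5): L=1.6402, (cx,cy)=(0.9950,-0.1000)
member 8 (4-5): L=2.8863, (cx,cy)=(0.3101,0.9507)
member 9 (4-6): L=1.6800, (cx,cy)=(1.0000,0.0000)
member 10 (5-6): L=2.8541, (cx,cy)=(0.2750,-0.9614)
solve A·x = −loads:
  F[0-1] = -1329.4905 N (compression)
  F[0-2] = -1188.3456 N (compression)
  F[1-2] = +1221.1217 N (tension)
  F[1-3] = -677.7667 N (compression)
  F[2-3] = -757.0124 N (compression)
  F[2-4] = +1730.1559 N (tension)
  F[3-4] = +947.9019 N (tension)
  F[3-5] = -1109.3176 N (compression)
  F[4-5] = +1841.7632 N (tension)
  F[4-6] = +532.6486 N (tension)
  F[5-6] = -1936.5868 N (compression)
  Rx@0 = +1589.4700 N
  Ry@0 = +1267.5347 N
  Ry@6 = +1861.8953 N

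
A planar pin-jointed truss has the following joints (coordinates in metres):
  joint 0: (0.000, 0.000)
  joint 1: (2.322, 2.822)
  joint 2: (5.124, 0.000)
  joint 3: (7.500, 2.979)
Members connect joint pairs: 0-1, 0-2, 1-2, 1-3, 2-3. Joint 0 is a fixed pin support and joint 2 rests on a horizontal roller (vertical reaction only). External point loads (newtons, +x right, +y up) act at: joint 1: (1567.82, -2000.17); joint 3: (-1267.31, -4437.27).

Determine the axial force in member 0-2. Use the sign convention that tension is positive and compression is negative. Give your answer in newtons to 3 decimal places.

N=4 nodes, M=5 members, R=3 reactions → 2N=8, M+R=8
member 0 (0-1): L=3.6545, (cx,cy)=(0.6354,0.7722)
member 1 (0-2): L=5.1240, (cx,cy)=(1.0000,0.0000)
member 2 (1-2): L=3.9768, (cx,cy)=(0.7046,-0.7096)
member 3 (1-3): L=5.1804, (cx,cy)=(0.9995,0.0303)
member 4 (2-3): L=3.8105, (cx,cy)=(0.6235,0.7818)
solve A·x = −loads:
  F[0-1] = +1412.1575 N (tension)
  F[0-2] = -596.7481 N (compression)
  F[1-2] = -4255.8842 N (compression)
  F[1-3] = +2329.1518 N (tension)
  F[2-3] = -5766.0761 N (compression)
  Rx@0 = -300.5100 N
  Ry@0 = -1090.4662 N
  Ry@2 = +7527.9062 N

-596.748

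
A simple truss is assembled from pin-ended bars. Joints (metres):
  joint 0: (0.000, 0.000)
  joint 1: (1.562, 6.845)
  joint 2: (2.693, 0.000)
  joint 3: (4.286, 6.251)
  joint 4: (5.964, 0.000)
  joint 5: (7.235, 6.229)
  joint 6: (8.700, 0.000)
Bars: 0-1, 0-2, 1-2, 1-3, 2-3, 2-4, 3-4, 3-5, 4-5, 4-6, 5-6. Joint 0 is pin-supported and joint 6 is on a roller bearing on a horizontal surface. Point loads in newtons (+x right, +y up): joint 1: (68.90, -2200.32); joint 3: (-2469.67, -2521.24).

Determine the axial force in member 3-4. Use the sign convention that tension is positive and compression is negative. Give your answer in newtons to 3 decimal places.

N=7 nodes, M=11 members, R=3 reactions → 2N=14, M+R=14
member 0 (0-1): L=7.0210, (cx,cy)=(0.2225,0.9749)
member 1 (0-2): L=2.6930, (cx,cy)=(1.0000,0.0000)
member 2 (1-2): L=6.9378, (cx,cy)=(0.1630,-0.9866)
member 3 (1-3): L=2.7880, (cx,cy)=(0.9770,-0.2131)
member 4 (2-3): L=6.4508, (cx,cy)=(0.2469,0.9690)
member 5 (2-4): L=3.2710, (cx,cy)=(1.0000,0.0000)
member 6 (3-4): L=6.4723, (cx,cy)=(0.2593,-0.9658)
member 7 (3-5): L=2.9491, (cx,cy)=(1.0000,-0.0075)
member 8 (4-5): L=6.3573, (cx,cy)=(0.1999,0.9798)
member 9 (4-6): L=2.7360, (cx,cy)=(1.0000,0.0000)
member 10 (5-6): L=6.3990, (cx,cy)=(0.2289,-0.9734)
solve A·x = −loads:
  F[0-1] = -4928.2148 N (compression)
  F[0-2] = -1304.3569 N (compression)
  F[1-2] = +3005.5419 N (tension)
  F[1-3] = -1694.1737 N (compression)
  F[2-3] = -3060.1106 N (compression)
  F[2-4] = -58.7102 N (compression)
  F[3-4] = +85.8058 N (tension)
  F[3-5] = +36.4653 N (tension)
  F[4-5] = -84.5795 N (compression)
  F[4-6] = -19.5546 N (compression)
  F[5-6] = +85.4125 N (tension)
  Rx@0 = +2400.7700 N
  Ry@0 = +4804.7039 N
  Ry@6 = -83.1439 N

85.806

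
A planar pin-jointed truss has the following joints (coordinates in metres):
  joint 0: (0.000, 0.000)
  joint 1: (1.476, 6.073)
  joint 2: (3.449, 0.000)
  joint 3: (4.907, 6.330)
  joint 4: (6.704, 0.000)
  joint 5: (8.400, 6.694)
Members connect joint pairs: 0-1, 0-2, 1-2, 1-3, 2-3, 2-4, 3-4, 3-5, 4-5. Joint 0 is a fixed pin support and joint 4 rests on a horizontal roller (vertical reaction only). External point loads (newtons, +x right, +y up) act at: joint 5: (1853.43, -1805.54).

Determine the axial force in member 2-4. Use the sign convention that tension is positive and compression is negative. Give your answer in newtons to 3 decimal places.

N=6 nodes, M=9 members, R=3 reactions → 2N=12, M+R=12
member 0 (0-1): L=6.2498, (cx,cy)=(0.2362,0.9717)
member 1 (0-2): L=3.4490, (cx,cy)=(1.0000,0.0000)
member 2 (1-2): L=6.3855, (cx,cy)=(0.3090,-0.9511)
member 3 (1-3): L=3.4406, (cx,cy)=(0.9972,0.0747)
member 4 (2-3): L=6.4957, (cx,cy)=(0.2245,0.9745)
member 5 (2-4): L=3.2550, (cx,cy)=(1.0000,0.0000)
member 6 (3-4): L=6.5801, (cx,cy)=(0.2731,-0.9620)
member 7 (3-5): L=3.5119, (cx,cy)=(0.9946,0.1036)
member 8 (4-5): L=6.9055, (cx,cy)=(0.2456,0.9694)
solve A·x = −loads:
  F[0-1] = +2374.6091 N (tension)
  F[0-2] = +1292.6237 N (tension)
  F[1-2] = -2325.3970 N (compression)
  F[1-3] = +1282.8993 N (tension)
  F[2-3] = +2269.5172 N (tension)
  F[2-4] = +64.7108 N (tension)
  F[3-4] = -2141.4973 N (compression)
  F[3-5] = +2386.4041 N (tension)
  F[4-5] = -2117.7485 N (compression)
  Rx@0 = -1853.4300 N
  Ry@0 = -2307.4368 N
  Ry@4 = +4112.9768 N

64.711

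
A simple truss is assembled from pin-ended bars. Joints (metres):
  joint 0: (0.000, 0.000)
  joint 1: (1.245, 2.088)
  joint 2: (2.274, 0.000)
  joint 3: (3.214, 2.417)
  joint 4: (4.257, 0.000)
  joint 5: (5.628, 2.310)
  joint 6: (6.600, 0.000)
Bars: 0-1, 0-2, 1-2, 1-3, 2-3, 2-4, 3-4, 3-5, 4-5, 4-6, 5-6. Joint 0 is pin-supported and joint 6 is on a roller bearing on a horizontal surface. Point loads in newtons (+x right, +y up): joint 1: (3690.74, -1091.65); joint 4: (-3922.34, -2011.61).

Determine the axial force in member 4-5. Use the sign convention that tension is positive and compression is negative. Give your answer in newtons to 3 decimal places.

N=7 nodes, M=11 members, R=3 reactions → 2N=14, M+R=14
member 0 (0-1): L=2.4310, (cx,cy)=(0.5121,0.8589)
member 1 (0-2): L=2.2740, (cx,cy)=(1.0000,0.0000)
member 2 (1-2): L=2.3278, (cx,cy)=(0.4421,-0.8970)
member 3 (1-3): L=1.9963, (cx,cy)=(0.9863,0.1648)
member 4 (2-3): L=2.5934, (cx,cy)=(0.3625,0.9320)
member 5 (2-4): L=1.9830, (cx,cy)=(1.0000,0.0000)
member 6 (3-4): L=2.6324, (cx,cy)=(0.3962,-0.9182)
member 7 (3-5): L=2.4164, (cx,cy)=(0.9990,-0.0443)
member 8 (4-5): L=2.6862, (cx,cy)=(0.5104,0.8599)
member 9 (4-6): L=2.3430, (cx,cy)=(1.0000,0.0000)
member 10 (5-6): L=2.5062, (cx,cy)=(0.3878,-0.9217)
solve A·x = −loads:
  F[0-1] = -503.2345 N (compression)
  F[0-2] = +26.1238 N (tension)
  F[1-2] = -1358.7730 N (compression)
  F[1-3] = -3394.2290 N (compression)
  F[2-3] = +1307.7349 N (tension)
  F[2-4] = -1048.5312 N (compression)
  F[3-4] = -590.7613 N (compression)
  F[3-5] = -2642.3349 N (compression)
  F[4-5] = +2969.9787 N (tension)
  F[4-6] = +1123.9136 N (tension)
  F[5-6] = -2897.8577 N (compression)
  Rx@0 = +231.6000 N
  Ry@0 = +432.2307 N
  Ry@6 = +2671.0293 N

2969.979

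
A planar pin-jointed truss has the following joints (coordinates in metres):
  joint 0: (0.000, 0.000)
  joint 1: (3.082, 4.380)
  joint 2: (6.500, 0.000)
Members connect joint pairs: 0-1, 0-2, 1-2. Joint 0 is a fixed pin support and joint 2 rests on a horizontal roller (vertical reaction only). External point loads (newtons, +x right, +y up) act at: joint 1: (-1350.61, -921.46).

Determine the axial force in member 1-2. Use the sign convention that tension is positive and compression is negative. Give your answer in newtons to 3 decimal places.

600.218

N=3 nodes, M=3 members, R=3 reactions → 2N=6, M+R=6
member 0 (0-1): L=5.3557, (cx,cy)=(0.5755,0.8178)
member 1 (0-2): L=6.5000, (cx,cy)=(1.0000,0.0000)
member 2 (1-2): L=5.5558, (cx,cy)=(0.6152,-0.7884)
solve A·x = −loads:
  F[0-1] = -1705.3134 N (compression)
  F[0-2] = -369.2607 N (compression)
  F[1-2] = +600.2181 N (tension)
  Rx@0 = +1350.6100 N
  Ry@0 = +1394.6496 N
  Ry@2 = -473.1896 N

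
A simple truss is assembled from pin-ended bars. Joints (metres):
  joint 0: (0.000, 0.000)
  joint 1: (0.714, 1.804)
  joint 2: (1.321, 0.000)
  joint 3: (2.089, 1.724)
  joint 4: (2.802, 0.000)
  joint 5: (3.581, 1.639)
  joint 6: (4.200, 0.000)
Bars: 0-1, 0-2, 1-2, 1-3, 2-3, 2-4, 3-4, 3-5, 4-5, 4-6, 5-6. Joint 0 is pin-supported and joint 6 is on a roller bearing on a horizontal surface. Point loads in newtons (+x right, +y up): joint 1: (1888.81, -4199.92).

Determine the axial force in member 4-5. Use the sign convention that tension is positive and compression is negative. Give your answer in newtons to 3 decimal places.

1608.890

N=7 nodes, M=11 members, R=3 reactions → 2N=14, M+R=14
member 0 (0-1): L=1.9402, (cx,cy)=(0.3680,0.9298)
member 1 (0-2): L=1.3210, (cx,cy)=(1.0000,0.0000)
member 2 (1-2): L=1.9034, (cx,cy)=(0.3189,-0.9478)
member 3 (1-3): L=1.3773, (cx,cy)=(0.9983,-0.0581)
member 4 (2-3): L=1.8873, (cx,cy)=(0.4069,0.9135)
member 5 (2-4): L=1.4810, (cx,cy)=(1.0000,0.0000)
member 6 (3-4): L=1.8656, (cx,cy)=(0.3822,-0.9241)
member 7 (3-5): L=1.4944, (cx,cy)=(0.9984,-0.0569)
member 8 (4-5): L=1.8147, (cx,cy)=(0.4293,0.9032)
member 9 (4-6): L=1.3980, (cx,cy)=(1.0000,0.0000)
member 10 (5-6): L=1.7520, (cx,cy)=(0.3533,-0.9355)
solve A·x = −loads:
  F[0-1] = -2876.5148 N (compression)
  F[0-2] = +2947.4000 N (tension)
  F[1-2] = -1456.8917 N (compression)
  F[1-3] = -2486.9873 N (compression)
  F[2-3] = +1511.6367 N (tension)
  F[2-4] = +1867.6659 N (tension)
  F[3-4] = -1572.4799 N (compression)
  F[3-5] = -1268.7524 N (compression)
  F[4-5] = +1608.8899 N (tension)
  F[4-6] = +576.0497 N (tension)
  F[5-6] = -1630.4287 N (compression)
  Rx@0 = -1888.8100 N
  Ry@0 = +2674.6447 N
  Ry@6 = +1525.2753 N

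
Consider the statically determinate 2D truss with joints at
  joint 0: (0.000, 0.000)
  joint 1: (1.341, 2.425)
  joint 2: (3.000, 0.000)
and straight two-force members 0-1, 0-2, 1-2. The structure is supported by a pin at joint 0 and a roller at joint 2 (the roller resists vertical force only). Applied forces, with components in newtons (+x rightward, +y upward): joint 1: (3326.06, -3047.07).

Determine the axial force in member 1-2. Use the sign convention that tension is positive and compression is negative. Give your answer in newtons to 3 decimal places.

N=3 nodes, M=3 members, R=3 reactions → 2N=6, M+R=6
member 0 (0-1): L=2.7711, (cx,cy)=(0.4839,0.8751)
member 1 (0-2): L=3.0000, (cx,cy)=(1.0000,0.0000)
member 2 (1-2): L=2.9382, (cx,cy)=(0.5646,-0.8253)
solve A·x = −loads:
  F[0-1] = +1146.7550 N (tension)
  F[0-2] = +2771.1152 N (tension)
  F[1-2] = -4907.7983 N (compression)
  Rx@0 = -3326.0600 N
  Ry@0 = -1003.5355 N
  Ry@2 = +4050.6055 N

-4907.798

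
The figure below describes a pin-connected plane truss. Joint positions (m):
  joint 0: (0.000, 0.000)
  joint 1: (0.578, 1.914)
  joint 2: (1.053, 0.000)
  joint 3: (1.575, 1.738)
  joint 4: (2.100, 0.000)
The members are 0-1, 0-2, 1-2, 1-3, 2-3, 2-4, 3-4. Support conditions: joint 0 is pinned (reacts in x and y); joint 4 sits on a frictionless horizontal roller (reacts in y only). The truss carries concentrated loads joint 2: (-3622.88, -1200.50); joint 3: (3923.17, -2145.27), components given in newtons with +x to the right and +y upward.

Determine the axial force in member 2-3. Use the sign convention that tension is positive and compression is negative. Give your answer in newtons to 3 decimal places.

N=5 nodes, M=7 members, R=3 reactions → 2N=10, M+R=10
member 0 (0-1): L=1.9994, (cx,cy)=(0.2891,0.9573)
member 1 (0-2): L=1.0530, (cx,cy)=(1.0000,0.0000)
member 2 (1-2): L=1.9721, (cx,cy)=(0.2409,-0.9706)
member 3 (1-3): L=1.0124, (cx,cy)=(0.9848,-0.1738)
member 4 (2-3): L=1.8147, (cx,cy)=(0.2877,0.9577)
member 5 (2-4): L=1.0470, (cx,cy)=(1.0000,0.0000)
member 6 (3-4): L=1.8156, (cx,cy)=(0.2892,-0.9573)
solve A·x = −loads:
  F[0-1] = +2206.2407 N (tension)
  F[0-2] = -337.5145 N (compression)
  F[1-2] = -2397.1292 N (compression)
  F[1-3] = +1233.9777 N (tension)
  F[2-3] = +3682.7031 N (tension)
  F[2-4] = +1648.6473 N (tension)
  F[3-4] = -5701.3773 N (compression)
  Rx@0 = -300.2900 N
  Ry@0 = -2112.0377 N
  Ry@4 = +5457.8077 N

3682.703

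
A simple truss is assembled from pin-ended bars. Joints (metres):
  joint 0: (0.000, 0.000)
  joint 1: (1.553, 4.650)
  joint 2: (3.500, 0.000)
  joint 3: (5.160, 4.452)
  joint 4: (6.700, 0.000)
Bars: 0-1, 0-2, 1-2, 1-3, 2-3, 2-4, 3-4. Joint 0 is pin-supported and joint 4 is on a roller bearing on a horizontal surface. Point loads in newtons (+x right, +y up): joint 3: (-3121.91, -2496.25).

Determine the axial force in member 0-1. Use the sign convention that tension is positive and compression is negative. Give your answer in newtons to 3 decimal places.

-2791.993

N=5 nodes, M=7 members, R=3 reactions → 2N=10, M+R=10
member 0 (0-1): L=4.9025, (cx,cy)=(0.3168,0.9485)
member 1 (0-2): L=3.5000, (cx,cy)=(1.0000,0.0000)
member 2 (1-2): L=5.0412, (cx,cy)=(0.3862,-0.9224)
member 3 (1-3): L=3.6124, (cx,cy)=(0.9985,-0.0548)
member 4 (2-3): L=4.7514, (cx,cy)=(0.3494,0.9370)
member 5 (2-4): L=3.2000, (cx,cy)=(1.0000,0.0000)
member 6 (3-4): L=4.7108, (cx,cy)=(0.3269,-0.9451)
solve A·x = −loads:
  F[0-1] = -2791.9931 N (compression)
  F[0-2] = -2237.4667 N (compression)
  F[1-2] = +2992.3852 N (tension)
  F[1-3] = -2043.2353 N (compression)
  F[2-3] = -2945.8271 N (compression)
  F[2-4] = -52.5628 N (compression)
  F[3-4] = +160.7885 N (tension)
  Rx@0 = +3121.9100 N
  Ry@0 = +2648.2042 N
  Ry@4 = -151.9542 N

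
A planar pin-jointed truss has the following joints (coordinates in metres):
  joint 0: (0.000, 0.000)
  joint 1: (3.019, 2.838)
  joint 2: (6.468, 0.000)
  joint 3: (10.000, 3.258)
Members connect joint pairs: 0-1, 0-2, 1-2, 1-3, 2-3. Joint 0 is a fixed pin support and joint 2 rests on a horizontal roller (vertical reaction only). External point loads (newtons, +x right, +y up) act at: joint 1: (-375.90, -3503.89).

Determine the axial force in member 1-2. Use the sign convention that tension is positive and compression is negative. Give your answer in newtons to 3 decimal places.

N=4 nodes, M=5 members, R=3 reactions → 2N=8, M+R=8
member 0 (0-1): L=4.1435, (cx,cy)=(0.7286,0.6849)
member 1 (0-2): L=6.4680, (cx,cy)=(1.0000,0.0000)
member 2 (1-2): L=4.4665, (cx,cy)=(0.7722,-0.6354)
member 3 (1-3): L=6.9936, (cx,cy)=(0.9982,0.0601)
member 4 (2-3): L=4.8052, (cx,cy)=(0.7350,0.6780)
solve A·x = −loads:
  F[0-1] = -2968.7094 N (compression)
  F[0-2] = +1787.1337 N (tension)
  F[1-2] = -2314.3744 N (compression)
  F[1-3] = -0.0000 N (compression)
  F[2-3] = +0.0000 N (tension)
  Rx@0 = +375.9000 N
  Ry@0 = +2033.3520 N
  Ry@2 = +1470.5380 N

-2314.374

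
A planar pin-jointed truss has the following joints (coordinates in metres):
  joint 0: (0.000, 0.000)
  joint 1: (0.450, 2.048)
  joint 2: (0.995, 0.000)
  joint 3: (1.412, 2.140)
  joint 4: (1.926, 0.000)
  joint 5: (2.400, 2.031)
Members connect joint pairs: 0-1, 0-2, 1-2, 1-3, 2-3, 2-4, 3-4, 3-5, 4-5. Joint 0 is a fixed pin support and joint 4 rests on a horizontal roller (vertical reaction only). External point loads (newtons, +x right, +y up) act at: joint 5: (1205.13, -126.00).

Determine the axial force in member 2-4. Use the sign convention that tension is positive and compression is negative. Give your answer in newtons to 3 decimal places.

N=6 nodes, M=9 members, R=3 reactions → 2N=12, M+R=12
member 0 (0-1): L=2.0969, (cx,cy)=(0.2146,0.9767)
member 1 (0-2): L=0.9950, (cx,cy)=(1.0000,0.0000)
member 2 (1-2): L=2.1193, (cx,cy)=(0.2572,-0.9664)
member 3 (1-3): L=0.9664, (cx,cy)=(0.9955,0.0952)
member 4 (2-3): L=2.1802, (cx,cy)=(0.1913,0.9815)
member 5 (2-4): L=0.9310, (cx,cy)=(1.0000,0.0000)
member 6 (3-4): L=2.2009, (cx,cy)=(0.2335,-0.9723)
member 7 (3-5): L=0.9940, (cx,cy)=(0.9940,-0.1097)
member 8 (4-5): L=2.0856, (cx,cy)=(0.2273,0.9738)
solve A·x = −loads:
  F[0-1] = +1332.8954 N (tension)
  F[0-2] = +919.0813 N (tension)
  F[1-2] = -1286.1080 N (compression)
  F[1-3] = +619.6027 N (tension)
  F[2-3] = +1266.2295 N (tension)
  F[2-4] = +346.1592 N (tension)
  F[3-4] = -1475.4209 N (compression)
  F[3-5] = +1210.8499 N (tension)
  F[4-5] = +6.9623 N (tension)
  Rx@0 = -1205.1300 N
  Ry@0 = -1301.8396 N
  Ry@4 = +1427.8396 N

346.159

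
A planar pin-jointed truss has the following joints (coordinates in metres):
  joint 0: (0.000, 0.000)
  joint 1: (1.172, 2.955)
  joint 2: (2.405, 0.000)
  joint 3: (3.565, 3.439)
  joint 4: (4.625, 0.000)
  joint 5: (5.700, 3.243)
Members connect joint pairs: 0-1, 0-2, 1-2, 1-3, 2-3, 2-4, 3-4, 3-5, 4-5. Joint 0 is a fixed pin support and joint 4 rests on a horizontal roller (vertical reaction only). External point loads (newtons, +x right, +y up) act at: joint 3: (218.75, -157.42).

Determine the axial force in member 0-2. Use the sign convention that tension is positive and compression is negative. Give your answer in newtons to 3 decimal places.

N=6 nodes, M=9 members, R=3 reactions → 2N=12, M+R=12
member 0 (0-1): L=3.1789, (cx,cy)=(0.3687,0.9296)
member 1 (0-2): L=2.4050, (cx,cy)=(1.0000,0.0000)
member 2 (1-2): L=3.2019, (cx,cy)=(0.3851,-0.9229)
member 3 (1-3): L=2.4415, (cx,cy)=(0.9802,0.1982)
member 4 (2-3): L=3.6294, (cx,cy)=(0.3196,0.9475)
member 5 (2-4): L=2.2200, (cx,cy)=(1.0000,0.0000)
member 6 (3-4): L=3.5987, (cx,cy)=(0.2946,-0.9556)
member 7 (3-5): L=2.1440, (cx,cy)=(0.9958,-0.0914)
member 8 (4-5): L=3.4165, (cx,cy)=(0.3146,0.9492)
solve A·x = −loads:
  F[0-1] = +136.1685 N (tension)
  F[0-2] = +168.5478 N (tension)
  F[1-2] = -116.3334 N (compression)
  F[1-3] = +96.9236 N (tension)
  F[2-3] = +113.3052 N (tension)
  F[2-4] = +87.5360 N (tension)
  F[3-4] = -297.1810 N (compression)
  F[3-5] = -0.0000 N (compression)
  F[4-5] = +0.0000 N (tension)
  Rx@0 = -218.7500 N
  Ry@0 = -126.5764 N
  Ry@4 = +283.9964 N

168.548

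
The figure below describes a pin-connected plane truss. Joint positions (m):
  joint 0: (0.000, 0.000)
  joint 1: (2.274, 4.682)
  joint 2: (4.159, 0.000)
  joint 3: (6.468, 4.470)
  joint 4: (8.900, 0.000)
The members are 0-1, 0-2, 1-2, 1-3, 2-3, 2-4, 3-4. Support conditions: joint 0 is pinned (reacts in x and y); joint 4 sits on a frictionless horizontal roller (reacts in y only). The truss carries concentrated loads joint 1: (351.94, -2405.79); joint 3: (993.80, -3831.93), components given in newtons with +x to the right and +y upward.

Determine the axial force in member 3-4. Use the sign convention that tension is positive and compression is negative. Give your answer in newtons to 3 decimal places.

N=5 nodes, M=7 members, R=3 reactions → 2N=10, M+R=10
member 0 (0-1): L=5.2050, (cx,cy)=(0.4369,0.8995)
member 1 (0-2): L=4.1590, (cx,cy)=(1.0000,0.0000)
member 2 (1-2): L=5.0472, (cx,cy)=(0.3735,-0.9276)
member 3 (1-3): L=4.1994, (cx,cy)=(0.9987,-0.0505)
member 4 (2-3): L=5.0311, (cx,cy)=(0.4589,0.8885)
member 5 (2-4): L=4.7410, (cx,cy)=(1.0000,0.0000)
member 6 (3-4): L=5.0888, (cx,cy)=(0.4779,-0.8784)
solve A·x = −loads:
  F[0-1] = -2394.5377 N (compression)
  F[0-2] = +2391.8805 N (tension)
  F[1-2] = -199.3837 N (compression)
  F[1-3] = -1325.3059 N (compression)
  F[2-3] = +208.1749 N (tension)
  F[2-4] = +2221.8758 N (tension)
  F[3-4] = -4649.0965 N (compression)
  Rx@0 = -1345.7400 N
  Ry@0 = +2153.9269 N
  Ry@4 = +4083.7931 N

-4649.097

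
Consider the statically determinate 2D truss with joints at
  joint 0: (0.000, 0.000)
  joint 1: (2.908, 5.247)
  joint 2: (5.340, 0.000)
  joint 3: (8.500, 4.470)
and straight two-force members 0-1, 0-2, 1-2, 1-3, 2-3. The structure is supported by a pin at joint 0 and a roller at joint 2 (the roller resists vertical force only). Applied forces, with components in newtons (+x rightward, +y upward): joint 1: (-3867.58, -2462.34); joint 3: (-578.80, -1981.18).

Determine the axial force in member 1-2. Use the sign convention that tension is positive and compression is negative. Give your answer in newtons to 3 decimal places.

1837.862

N=4 nodes, M=5 members, R=3 reactions → 2N=8, M+R=8
member 0 (0-1): L=5.9990, (cx,cy)=(0.4848,0.8747)
member 1 (0-2): L=5.3400, (cx,cy)=(1.0000,0.0000)
member 2 (1-2): L=5.7832, (cx,cy)=(0.4205,-0.9073)
member 3 (1-3): L=5.6457, (cx,cy)=(0.9905,-0.1376)
member 4 (2-3): L=5.4742, (cx,cy)=(0.5773,0.8166)
solve A·x = −loads:
  F[0-1] = -4840.5138 N (compression)
  F[0-2] = -2099.9360 N (compression)
  F[1-2] = +1837.8621 N (tension)
  F[1-3] = +755.4542 N (tension)
  F[2-3] = -2298.9169 N (compression)
  Rx@0 = +4446.3800 N
  Ry@0 = +4233.7660 N
  Ry@2 = +209.7540 N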